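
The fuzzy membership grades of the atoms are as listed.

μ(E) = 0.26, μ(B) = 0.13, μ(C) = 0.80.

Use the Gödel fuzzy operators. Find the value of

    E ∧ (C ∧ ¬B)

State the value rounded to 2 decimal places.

¬B = 1 − 0.13 = 0.87
C ∧ ¬B = min(a, b) on (0.80, 0.87) = 0.80
E ∧ (C ∧ ¬B) = min(a, b) on (0.26, 0.80) = 0.26

0.26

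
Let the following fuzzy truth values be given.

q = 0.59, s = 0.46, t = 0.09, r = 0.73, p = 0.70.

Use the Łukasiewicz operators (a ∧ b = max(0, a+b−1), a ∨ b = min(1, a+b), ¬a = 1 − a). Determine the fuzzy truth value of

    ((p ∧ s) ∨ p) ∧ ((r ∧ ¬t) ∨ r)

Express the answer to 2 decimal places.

0.86

p ∧ s = max(0, a+b−1) on (0.70, 0.46) = 0.16
(p ∧ s) ∨ p = min(1, a+b) on (0.16, 0.70) = 0.86
¬t = 1 − 0.09 = 0.91
r ∧ ¬t = max(0, a+b−1) on (0.73, 0.91) = 0.64
(r ∧ ¬t) ∨ r = min(1, a+b) on (0.64, 0.73) = 1.00
((p ∧ s) ∨ p) ∧ ((r ∧ ¬t) ∨ r) = max(0, a+b−1) on (0.86, 1.00) = 0.86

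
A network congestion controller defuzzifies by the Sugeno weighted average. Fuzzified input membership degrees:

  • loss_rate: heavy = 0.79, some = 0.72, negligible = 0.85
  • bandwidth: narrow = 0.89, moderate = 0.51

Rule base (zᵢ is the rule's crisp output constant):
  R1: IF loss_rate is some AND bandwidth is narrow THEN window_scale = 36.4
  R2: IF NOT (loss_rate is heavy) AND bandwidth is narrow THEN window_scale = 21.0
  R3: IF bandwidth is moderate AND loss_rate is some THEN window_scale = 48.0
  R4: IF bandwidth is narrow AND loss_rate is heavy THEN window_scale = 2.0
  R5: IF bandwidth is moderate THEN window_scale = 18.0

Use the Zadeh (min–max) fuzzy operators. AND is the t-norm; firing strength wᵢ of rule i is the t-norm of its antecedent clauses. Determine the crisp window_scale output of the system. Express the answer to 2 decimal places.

24.04

R1 (z=36.4): some=0.72, narrow=0.89; AND[min(a, b)] → w = 0.72
R2 (z=21.0): ¬heavy=1−0.79=0.21, narrow=0.89; AND[min(a, b)] → w = 0.21
R3 (z=48.0): moderate=0.51, some=0.72; AND[min(a, b)] → w = 0.51
R4 (z=2.0): narrow=0.89, heavy=0.79; AND[min(a, b)] → w = 0.79
R5 (z=18.0): moderate=0.51 → w = 0.51
Weighted average = (0.72·36.4 + 0.21·21.0 + 0.51·48.0 + 0.79·2.0 + 0.51·18.0) / (0.72 + 0.21 + 0.51 + 0.79 + 0.51)
  = 65.8580 / 2.7400 = 24.04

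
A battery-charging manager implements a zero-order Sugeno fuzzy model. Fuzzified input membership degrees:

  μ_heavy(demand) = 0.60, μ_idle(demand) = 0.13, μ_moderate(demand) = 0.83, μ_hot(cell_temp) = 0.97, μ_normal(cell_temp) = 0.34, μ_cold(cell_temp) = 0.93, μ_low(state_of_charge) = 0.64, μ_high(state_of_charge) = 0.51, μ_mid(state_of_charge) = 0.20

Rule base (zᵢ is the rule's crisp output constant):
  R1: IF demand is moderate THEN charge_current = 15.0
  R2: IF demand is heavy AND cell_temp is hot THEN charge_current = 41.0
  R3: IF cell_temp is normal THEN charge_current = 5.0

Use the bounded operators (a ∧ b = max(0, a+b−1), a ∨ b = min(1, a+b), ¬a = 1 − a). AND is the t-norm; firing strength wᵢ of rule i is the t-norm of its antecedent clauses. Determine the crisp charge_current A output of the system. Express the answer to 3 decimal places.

21.563

R1 (z=15.0): moderate=0.83 → w = 0.83
R2 (z=41.0): heavy=0.60, hot=0.97; AND[max(0, a+b−1)] → w = 0.57
R3 (z=5.0): normal=0.34 → w = 0.34
Weighted average = (0.83·15.0 + 0.57·41.0 + 0.34·5.0) / (0.83 + 0.57 + 0.34)
  = 37.5200 / 1.7400 = 21.563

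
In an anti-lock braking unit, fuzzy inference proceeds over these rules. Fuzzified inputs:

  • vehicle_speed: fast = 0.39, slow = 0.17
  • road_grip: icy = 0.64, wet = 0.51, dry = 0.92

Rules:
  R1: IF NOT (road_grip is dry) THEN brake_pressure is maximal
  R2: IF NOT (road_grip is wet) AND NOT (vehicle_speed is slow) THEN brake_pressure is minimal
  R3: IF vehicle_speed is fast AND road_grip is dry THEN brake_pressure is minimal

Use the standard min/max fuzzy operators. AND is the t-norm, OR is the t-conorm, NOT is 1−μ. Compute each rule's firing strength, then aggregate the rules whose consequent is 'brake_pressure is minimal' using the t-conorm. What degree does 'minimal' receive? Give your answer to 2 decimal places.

R1: ¬dry=1−0.92=0.08 → w = 0.08
R2: ¬wet=1−0.51=0.49, ¬slow=1−0.17=0.83; AND[min(a, b)] → w = 0.49
R3: fast=0.39, dry=0.92; AND[min(a, b)] → w = 0.39
Rules with consequent 'minimal': {R2, R3} → strengths 0.49, 0.39
Aggregate via t-conorm [max(a, b)]: 0.49

0.49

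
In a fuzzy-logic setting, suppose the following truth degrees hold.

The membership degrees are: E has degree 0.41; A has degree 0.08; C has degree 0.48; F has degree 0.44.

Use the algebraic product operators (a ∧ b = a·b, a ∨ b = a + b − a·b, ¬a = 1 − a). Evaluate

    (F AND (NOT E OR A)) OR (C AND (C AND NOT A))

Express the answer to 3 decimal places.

0.428

NOT E = 1 − 0.4100 = 0.5900
NOT E OR A = a + b − a·b on (0.5900, 0.0800) = 0.6228
F AND (NOT E OR A) = a·b on (0.4400, 0.6228) = 0.2740
NOT A = 1 − 0.0800 = 0.9200
C AND NOT A = a·b on (0.4800, 0.9200) = 0.4416
C AND (C AND NOT A) = a·b on (0.4800, 0.4416) = 0.2120
(F AND (NOT E OR A)) OR (C AND (C AND NOT A)) = a + b − a·b on (0.2740, 0.2120) = 0.4279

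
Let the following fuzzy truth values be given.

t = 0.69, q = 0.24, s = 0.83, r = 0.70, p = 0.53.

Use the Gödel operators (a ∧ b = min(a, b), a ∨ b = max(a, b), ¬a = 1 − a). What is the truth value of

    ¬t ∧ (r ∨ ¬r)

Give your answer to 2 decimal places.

¬t = 1 − 0.69 = 0.31
¬r = 1 − 0.70 = 0.30
r ∨ ¬r = max(a, b) on (0.70, 0.30) = 0.70
¬t ∧ (r ∨ ¬r) = min(a, b) on (0.31, 0.70) = 0.31

0.31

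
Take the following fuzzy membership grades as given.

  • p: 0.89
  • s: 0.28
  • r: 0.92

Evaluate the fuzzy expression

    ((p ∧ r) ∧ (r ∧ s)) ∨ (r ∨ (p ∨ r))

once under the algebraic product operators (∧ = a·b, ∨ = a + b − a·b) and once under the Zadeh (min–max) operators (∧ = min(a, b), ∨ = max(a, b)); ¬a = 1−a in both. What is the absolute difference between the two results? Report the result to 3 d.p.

Under algebraic product:
  p ∧ r = a·b on (0.8900, 0.9200) = 0.8188
  r ∧ s = a·b on (0.9200, 0.2800) = 0.2576
  (p ∧ r) ∧ (r ∧ s) = a·b on (0.8188, 0.2576) = 0.2109
  p ∨ r = a + b − a·b on (0.8900, 0.9200) = 0.9912
  r ∨ (p ∨ r) = a + b − a·b on (0.9200, 0.9912) = 0.9993
  ((p ∧ r) ∧ (r ∧ s)) ∨ (r ∨ (p ∨ r)) = a + b − a·b on (0.2109, 0.9993) = 0.9994
  → value = 0.9994
Under Zadeh (min–max):
  p ∧ r = min(a, b) on (0.89, 0.92) = 0.89
  r ∧ s = min(a, b) on (0.92, 0.28) = 0.28
  (p ∧ r) ∧ (r ∧ s) = min(a, b) on (0.89, 0.28) = 0.28
  p ∨ r = max(a, b) on (0.89, 0.92) = 0.92
  r ∨ (p ∨ r) = max(a, b) on (0.92, 0.92) = 0.92
  ((p ∧ r) ∧ (r ∧ s)) ∨ (r ∨ (p ∨ r)) = max(a, b) on (0.28, 0.92) = 0.92
  → value = 0.9200
|0.9994 − 0.9200| = 0.079

0.079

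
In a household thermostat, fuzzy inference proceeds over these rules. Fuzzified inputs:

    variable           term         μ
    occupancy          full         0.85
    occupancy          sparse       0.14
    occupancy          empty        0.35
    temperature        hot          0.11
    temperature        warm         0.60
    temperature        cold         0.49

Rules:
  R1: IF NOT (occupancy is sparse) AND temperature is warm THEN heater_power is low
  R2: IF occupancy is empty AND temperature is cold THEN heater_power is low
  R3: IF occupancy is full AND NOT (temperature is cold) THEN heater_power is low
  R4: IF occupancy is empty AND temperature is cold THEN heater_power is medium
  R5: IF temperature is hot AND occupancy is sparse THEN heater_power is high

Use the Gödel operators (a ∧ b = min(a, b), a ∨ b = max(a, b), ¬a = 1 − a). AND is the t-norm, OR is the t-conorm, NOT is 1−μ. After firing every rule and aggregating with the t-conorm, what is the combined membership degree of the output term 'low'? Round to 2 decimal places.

0.60

R1: ¬sparse=1−0.14=0.86, warm=0.60; AND[min(a, b)] → w = 0.60
R2: empty=0.35, cold=0.49; AND[min(a, b)] → w = 0.35
R3: full=0.85, ¬cold=1−0.49=0.51; AND[min(a, b)] → w = 0.51
R4: empty=0.35, cold=0.49; AND[min(a, b)] → w = 0.35
R5: hot=0.11, sparse=0.14; AND[min(a, b)] → w = 0.11
Rules with consequent 'low': {R1, R2, R3} → strengths 0.60, 0.35, 0.51
Aggregate via t-conorm [max(a, b)]: 0.60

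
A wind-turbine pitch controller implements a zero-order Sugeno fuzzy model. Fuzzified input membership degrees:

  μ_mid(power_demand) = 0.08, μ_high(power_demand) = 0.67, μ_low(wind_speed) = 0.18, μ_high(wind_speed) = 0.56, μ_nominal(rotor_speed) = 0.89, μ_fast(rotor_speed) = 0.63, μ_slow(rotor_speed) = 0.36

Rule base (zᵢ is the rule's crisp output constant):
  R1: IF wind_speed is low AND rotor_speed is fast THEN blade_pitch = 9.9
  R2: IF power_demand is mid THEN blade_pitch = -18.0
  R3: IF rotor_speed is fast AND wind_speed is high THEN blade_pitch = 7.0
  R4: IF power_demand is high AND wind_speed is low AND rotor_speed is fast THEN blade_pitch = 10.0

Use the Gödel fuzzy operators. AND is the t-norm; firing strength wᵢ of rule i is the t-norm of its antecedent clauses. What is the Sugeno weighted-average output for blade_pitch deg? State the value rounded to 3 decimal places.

R1 (z=9.9): low=0.18, fast=0.63; AND[min(a, b)] → w = 0.18
R2 (z=-18.0): mid=0.08 → w = 0.08
R3 (z=7.0): fast=0.63, high=0.56; AND[min(a, b)] → w = 0.56
R4 (z=10.0): high=0.67, low=0.18, fast=0.63; AND[min(a, b)] → w = 0.18
Weighted average = (0.18·9.9 + 0.08·-18.0 + 0.56·7.0 + 0.18·10.0) / (0.18 + 0.08 + 0.56 + 0.18)
  = 6.0620 / 1.0000 = 6.062

6.062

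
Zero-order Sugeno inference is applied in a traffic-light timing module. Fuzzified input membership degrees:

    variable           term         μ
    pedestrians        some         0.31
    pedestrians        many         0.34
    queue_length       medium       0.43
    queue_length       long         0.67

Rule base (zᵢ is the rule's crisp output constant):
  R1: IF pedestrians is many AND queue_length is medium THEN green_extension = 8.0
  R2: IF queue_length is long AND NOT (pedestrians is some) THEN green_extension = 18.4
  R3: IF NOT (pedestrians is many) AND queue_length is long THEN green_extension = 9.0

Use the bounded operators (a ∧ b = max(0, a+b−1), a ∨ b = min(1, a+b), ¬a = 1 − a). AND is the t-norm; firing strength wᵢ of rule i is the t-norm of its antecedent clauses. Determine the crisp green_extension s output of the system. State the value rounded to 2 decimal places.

13.90

R1 (z=8.0): many=0.34, medium=0.43; AND[max(0, a+b−1)] → w = 0.00
R2 (z=18.4): long=0.67, ¬some=1−0.31=0.69; AND[max(0, a+b−1)] → w = 0.36
R3 (z=9.0): ¬many=1−0.34=0.66, long=0.67; AND[max(0, a+b−1)] → w = 0.33
Weighted average = (0.00·8.0 + 0.36·18.4 + 0.33·9.0) / (0.00 + 0.36 + 0.33)
  = 9.5940 / 0.6900 = 13.90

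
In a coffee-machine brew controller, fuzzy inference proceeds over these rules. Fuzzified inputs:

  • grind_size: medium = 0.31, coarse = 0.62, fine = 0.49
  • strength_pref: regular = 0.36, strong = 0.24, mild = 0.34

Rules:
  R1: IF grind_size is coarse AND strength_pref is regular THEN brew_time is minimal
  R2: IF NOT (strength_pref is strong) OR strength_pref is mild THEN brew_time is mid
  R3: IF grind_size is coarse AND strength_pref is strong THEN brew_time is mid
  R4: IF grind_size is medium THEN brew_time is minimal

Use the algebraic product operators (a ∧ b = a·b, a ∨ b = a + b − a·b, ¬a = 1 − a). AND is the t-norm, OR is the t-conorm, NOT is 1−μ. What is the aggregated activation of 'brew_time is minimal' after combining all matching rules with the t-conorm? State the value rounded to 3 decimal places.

R1: coarse=0.62, regular=0.36; AND[a·b] → w = 0.2232
R2: ¬strong=1−0.24=0.76, mild=0.34; OR[a + b − a·b] → w = 0.8416
R3: coarse=0.62, strong=0.24; AND[a·b] → w = 0.1488
R4: medium=0.31 → w = 0.3100
Rules with consequent 'minimal': {R1, R4} → strengths 0.2232, 0.3100
Aggregate via t-conorm [a + b − a·b]: 0.4640

0.464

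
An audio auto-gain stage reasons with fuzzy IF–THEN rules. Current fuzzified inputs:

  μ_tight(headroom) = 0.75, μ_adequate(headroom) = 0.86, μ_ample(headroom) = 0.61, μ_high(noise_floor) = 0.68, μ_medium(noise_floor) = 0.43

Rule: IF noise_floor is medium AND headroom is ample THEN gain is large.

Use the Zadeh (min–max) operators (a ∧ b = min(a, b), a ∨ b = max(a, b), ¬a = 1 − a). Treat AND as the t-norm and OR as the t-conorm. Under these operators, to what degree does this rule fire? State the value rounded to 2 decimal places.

firing strength: medium=0.43, ample=0.61; AND[min(a, b)] → w = 0.43

0.43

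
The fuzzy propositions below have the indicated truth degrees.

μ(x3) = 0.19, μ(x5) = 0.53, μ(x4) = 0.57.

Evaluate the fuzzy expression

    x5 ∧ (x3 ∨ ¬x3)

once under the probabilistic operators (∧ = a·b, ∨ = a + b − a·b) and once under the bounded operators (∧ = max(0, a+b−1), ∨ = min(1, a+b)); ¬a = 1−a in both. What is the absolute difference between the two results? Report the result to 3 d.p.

Under probabilistic:
  ¬x3 = 1 − 0.1900 = 0.8100
  x3 ∨ ¬x3 = a + b − a·b on (0.1900, 0.8100) = 0.8461
  x5 ∧ (x3 ∨ ¬x3) = a·b on (0.5300, 0.8461) = 0.4484
  → value = 0.4484
Under bounded:
  ¬x3 = 1 − 0.19 = 0.81
  x3 ∨ ¬x3 = min(1, a+b) on (0.19, 0.81) = 1.00
  x5 ∧ (x3 ∨ ¬x3) = max(0, a+b−1) on (0.53, 1.00) = 0.53
  → value = 0.5300
|0.4484 − 0.5300| = 0.082

0.082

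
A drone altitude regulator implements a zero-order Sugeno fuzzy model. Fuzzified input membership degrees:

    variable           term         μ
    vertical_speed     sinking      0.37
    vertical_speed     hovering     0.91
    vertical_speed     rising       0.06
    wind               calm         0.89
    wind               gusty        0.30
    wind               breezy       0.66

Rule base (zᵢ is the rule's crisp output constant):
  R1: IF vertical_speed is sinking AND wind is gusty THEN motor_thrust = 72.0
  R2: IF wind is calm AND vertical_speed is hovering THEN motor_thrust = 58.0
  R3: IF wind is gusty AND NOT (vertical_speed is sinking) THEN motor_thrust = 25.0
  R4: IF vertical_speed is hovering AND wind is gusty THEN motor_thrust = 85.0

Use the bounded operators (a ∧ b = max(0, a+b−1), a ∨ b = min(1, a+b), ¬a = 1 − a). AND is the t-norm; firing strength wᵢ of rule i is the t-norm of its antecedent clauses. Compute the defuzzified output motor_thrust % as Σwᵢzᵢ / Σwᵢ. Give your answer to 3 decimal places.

R1 (z=72.0): sinking=0.37, gusty=0.30; AND[max(0, a+b−1)] → w = 0.00
R2 (z=58.0): calm=0.89, hovering=0.91; AND[max(0, a+b−1)] → w = 0.80
R3 (z=25.0): gusty=0.30, ¬sinking=1−0.37=0.63; AND[max(0, a+b−1)] → w = 0.00
R4 (z=85.0): hovering=0.91, gusty=0.30; AND[max(0, a+b−1)] → w = 0.21
Weighted average = (0.00·72.0 + 0.80·58.0 + 0.00·25.0 + 0.21·85.0) / (0.00 + 0.80 + 0.00 + 0.21)
  = 64.2500 / 1.0100 = 63.614

63.614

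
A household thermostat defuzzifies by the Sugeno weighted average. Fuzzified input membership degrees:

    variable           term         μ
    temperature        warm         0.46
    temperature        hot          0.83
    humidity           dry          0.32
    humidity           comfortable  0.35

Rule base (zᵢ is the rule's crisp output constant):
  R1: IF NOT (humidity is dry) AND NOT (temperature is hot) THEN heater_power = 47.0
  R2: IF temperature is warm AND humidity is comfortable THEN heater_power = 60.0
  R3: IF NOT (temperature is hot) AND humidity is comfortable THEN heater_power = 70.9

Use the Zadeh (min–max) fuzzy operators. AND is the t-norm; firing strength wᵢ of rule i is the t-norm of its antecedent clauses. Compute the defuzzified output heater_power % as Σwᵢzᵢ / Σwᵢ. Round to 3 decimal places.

59.483

R1 (z=47.0): ¬dry=1−0.32=0.68, ¬hot=1−0.83=0.17; AND[min(a, b)] → w = 0.17
R2 (z=60.0): warm=0.46, comfortable=0.35; AND[min(a, b)] → w = 0.35
R3 (z=70.9): ¬hot=1−0.83=0.17, comfortable=0.35; AND[min(a, b)] → w = 0.17
Weighted average = (0.17·47.0 + 0.35·60.0 + 0.17·70.9) / (0.17 + 0.35 + 0.17)
  = 41.0430 / 0.6900 = 59.483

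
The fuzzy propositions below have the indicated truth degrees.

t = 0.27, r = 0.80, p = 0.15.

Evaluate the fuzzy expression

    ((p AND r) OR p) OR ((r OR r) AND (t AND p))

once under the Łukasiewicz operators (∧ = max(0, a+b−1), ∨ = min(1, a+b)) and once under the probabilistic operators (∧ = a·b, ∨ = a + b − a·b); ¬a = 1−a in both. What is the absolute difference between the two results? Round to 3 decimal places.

0.131

Under Łukasiewicz:
  p AND r = max(0, a+b−1) on (0.15, 0.80) = 0.00
  (p AND r) OR p = min(1, a+b) on (0.00, 0.15) = 0.15
  r OR r = min(1, a+b) on (0.80, 0.80) = 1.00
  t AND p = max(0, a+b−1) on (0.27, 0.15) = 0.00
  (r OR r) AND (t AND p) = max(0, a+b−1) on (1.00, 0.00) = 0.00
  ((p AND r) OR p) OR ((r OR r) AND (t AND p)) = min(1, a+b) on (0.15, 0.00) = 0.15
  → value = 0.1500
Under probabilistic:
  p AND r = a·b on (0.1500, 0.8000) = 0.1200
  (p AND r) OR p = a + b − a·b on (0.1200, 0.1500) = 0.2520
  r OR r = a + b − a·b on (0.8000, 0.8000) = 0.9600
  t AND p = a·b on (0.2700, 0.1500) = 0.0405
  (r OR r) AND (t AND p) = a·b on (0.9600, 0.0405) = 0.0389
  ((p AND r) OR p) OR ((r OR r) AND (t AND p)) = a + b − a·b on (0.2520, 0.0389) = 0.2811
  → value = 0.2811
|0.1500 − 0.2811| = 0.131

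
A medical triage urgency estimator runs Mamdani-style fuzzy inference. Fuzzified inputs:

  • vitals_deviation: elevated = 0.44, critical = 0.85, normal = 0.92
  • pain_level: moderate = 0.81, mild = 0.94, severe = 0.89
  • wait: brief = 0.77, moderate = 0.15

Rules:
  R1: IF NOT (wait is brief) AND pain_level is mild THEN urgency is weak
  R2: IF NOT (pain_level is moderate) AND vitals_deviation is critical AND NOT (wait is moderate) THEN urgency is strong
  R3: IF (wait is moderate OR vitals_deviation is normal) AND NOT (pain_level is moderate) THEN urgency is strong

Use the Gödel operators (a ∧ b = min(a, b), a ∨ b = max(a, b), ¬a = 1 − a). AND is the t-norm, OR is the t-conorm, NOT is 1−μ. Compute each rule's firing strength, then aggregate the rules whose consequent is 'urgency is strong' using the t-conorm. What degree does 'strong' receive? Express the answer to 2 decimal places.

0.19

R1: ¬brief=1−0.77=0.23, mild=0.94; AND[min(a, b)] → w = 0.23
R2: ¬moderate=1−0.81=0.19, critical=0.85, ¬moderate=1−0.15=0.85; AND[min(a, b)] → w = 0.19
R3: (moderate=0.15 OR normal=0.92) = 0.92; AND[min(a, b)] with ¬moderate=1−0.81=0.19 → w = 0.19
Rules with consequent 'strong': {R2, R3} → strengths 0.19, 0.19
Aggregate via t-conorm [max(a, b)]: 0.19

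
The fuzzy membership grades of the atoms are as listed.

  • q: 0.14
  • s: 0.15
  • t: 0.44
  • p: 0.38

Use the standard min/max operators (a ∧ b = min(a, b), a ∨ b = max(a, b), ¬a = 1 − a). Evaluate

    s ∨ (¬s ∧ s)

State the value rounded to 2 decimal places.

¬s = 1 − 0.15 = 0.85
¬s ∧ s = min(a, b) on (0.85, 0.15) = 0.15
s ∨ (¬s ∧ s) = max(a, b) on (0.15, 0.15) = 0.15

0.15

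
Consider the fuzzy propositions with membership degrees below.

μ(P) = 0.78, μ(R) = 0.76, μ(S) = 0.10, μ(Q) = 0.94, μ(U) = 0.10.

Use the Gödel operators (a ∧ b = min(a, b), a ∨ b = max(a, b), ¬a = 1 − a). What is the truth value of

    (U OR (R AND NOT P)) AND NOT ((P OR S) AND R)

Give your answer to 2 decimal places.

0.22

NOT P = 1 − 0.78 = 0.22
R AND NOT P = min(a, b) on (0.76, 0.22) = 0.22
U OR (R AND NOT P) = max(a, b) on (0.10, 0.22) = 0.22
P OR S = max(a, b) on (0.78, 0.10) = 0.78
(P OR S) AND R = min(a, b) on (0.78, 0.76) = 0.76
NOT ((P OR S) AND R) = 1 − 0.76 = 0.24
(U OR (R AND NOT P)) AND NOT ((P OR S) AND R) = min(a, b) on (0.22, 0.24) = 0.22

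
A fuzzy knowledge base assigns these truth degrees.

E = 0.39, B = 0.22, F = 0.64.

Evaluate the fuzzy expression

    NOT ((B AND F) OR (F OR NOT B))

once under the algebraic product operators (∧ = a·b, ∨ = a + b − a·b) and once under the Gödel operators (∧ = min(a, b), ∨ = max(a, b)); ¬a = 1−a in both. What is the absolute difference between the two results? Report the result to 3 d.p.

Under algebraic product:
  B AND F = a·b on (0.2200, 0.6400) = 0.1408
  NOT B = 1 − 0.2200 = 0.7800
  F OR NOT B = a + b − a·b on (0.6400, 0.7800) = 0.9208
  (B AND F) OR (F OR NOT B) = a + b − a·b on (0.1408, 0.9208) = 0.9320
  NOT ((B AND F) OR (F OR NOT B)) = 1 − 0.9320 = 0.0680
  → value = 0.0680
Under Gödel:
  B AND F = min(a, b) on (0.22, 0.64) = 0.22
  NOT B = 1 − 0.22 = 0.78
  F OR NOT B = max(a, b) on (0.64, 0.78) = 0.78
  (B AND F) OR (F OR NOT B) = max(a, b) on (0.22, 0.78) = 0.78
  NOT ((B AND F) OR (F OR NOT B)) = 1 − 0.78 = 0.22
  → value = 0.2200
|0.0680 − 0.2200| = 0.152

0.152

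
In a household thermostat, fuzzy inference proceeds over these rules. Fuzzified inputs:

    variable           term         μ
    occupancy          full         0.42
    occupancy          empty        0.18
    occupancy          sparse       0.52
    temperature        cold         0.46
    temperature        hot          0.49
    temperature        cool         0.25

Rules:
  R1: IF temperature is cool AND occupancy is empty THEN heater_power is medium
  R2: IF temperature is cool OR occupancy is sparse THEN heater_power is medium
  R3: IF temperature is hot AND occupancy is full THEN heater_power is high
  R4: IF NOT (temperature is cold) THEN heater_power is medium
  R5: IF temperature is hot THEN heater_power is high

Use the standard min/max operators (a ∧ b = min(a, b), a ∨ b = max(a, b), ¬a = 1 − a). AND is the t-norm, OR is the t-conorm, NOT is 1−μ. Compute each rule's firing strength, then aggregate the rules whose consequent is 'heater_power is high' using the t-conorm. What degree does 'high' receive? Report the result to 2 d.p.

R1: cool=0.25, empty=0.18; AND[min(a, b)] → w = 0.18
R2: cool=0.25, sparse=0.52; OR[max(a, b)] → w = 0.52
R3: hot=0.49, full=0.42; AND[min(a, b)] → w = 0.42
R4: ¬cold=1−0.46=0.54 → w = 0.54
R5: hot=0.49 → w = 0.49
Rules with consequent 'high': {R3, R5} → strengths 0.42, 0.49
Aggregate via t-conorm [max(a, b)]: 0.49

0.49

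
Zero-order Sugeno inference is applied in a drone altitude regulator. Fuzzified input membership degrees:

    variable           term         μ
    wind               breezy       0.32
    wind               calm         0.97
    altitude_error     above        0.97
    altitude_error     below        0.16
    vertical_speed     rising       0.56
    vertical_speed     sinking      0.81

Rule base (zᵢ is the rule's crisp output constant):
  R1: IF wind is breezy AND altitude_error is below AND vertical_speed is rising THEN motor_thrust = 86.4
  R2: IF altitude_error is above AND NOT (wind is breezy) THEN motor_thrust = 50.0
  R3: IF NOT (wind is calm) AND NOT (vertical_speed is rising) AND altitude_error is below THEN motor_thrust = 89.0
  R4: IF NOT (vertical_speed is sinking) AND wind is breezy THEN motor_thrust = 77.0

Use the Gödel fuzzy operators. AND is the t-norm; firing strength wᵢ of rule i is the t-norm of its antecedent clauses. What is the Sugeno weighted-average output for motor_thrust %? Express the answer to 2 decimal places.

61.44

R1 (z=86.4): breezy=0.32, below=0.16, rising=0.56; AND[min(a, b)] → w = 0.16
R2 (z=50.0): above=0.97, ¬breezy=1−0.32=0.68; AND[min(a, b)] → w = 0.68
R3 (z=89.0): ¬calm=1−0.97=0.03, ¬rising=1−0.56=0.44, below=0.16; AND[min(a, b)] → w = 0.03
R4 (z=77.0): ¬sinking=1−0.81=0.19, breezy=0.32; AND[min(a, b)] → w = 0.19
Weighted average = (0.16·86.4 + 0.68·50.0 + 0.03·89.0 + 0.19·77.0) / (0.16 + 0.68 + 0.03 + 0.19)
  = 65.1240 / 1.0600 = 61.44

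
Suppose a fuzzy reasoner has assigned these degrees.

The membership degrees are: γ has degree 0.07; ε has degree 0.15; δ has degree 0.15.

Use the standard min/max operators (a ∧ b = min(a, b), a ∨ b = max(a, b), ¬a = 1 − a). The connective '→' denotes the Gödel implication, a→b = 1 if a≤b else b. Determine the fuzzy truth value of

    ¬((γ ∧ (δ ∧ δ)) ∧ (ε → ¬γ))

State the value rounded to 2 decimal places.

δ ∧ δ = min(a, b) on (0.15, 0.15) = 0.15
γ ∧ (δ ∧ δ) = min(a, b) on (0.07, 0.15) = 0.07
¬γ = 1 − 0.07 = 0.93
ε → ¬γ  [Gödel: 1 if a≤b else b] with a=0.15, b=0.93 → 1.00
(γ ∧ (δ ∧ δ)) ∧ (ε → ¬γ) = min(a, b) on (0.07, 1.00) = 0.07
¬((γ ∧ (δ ∧ δ)) ∧ (ε → ¬γ)) = 1 − 0.07 = 0.93

0.93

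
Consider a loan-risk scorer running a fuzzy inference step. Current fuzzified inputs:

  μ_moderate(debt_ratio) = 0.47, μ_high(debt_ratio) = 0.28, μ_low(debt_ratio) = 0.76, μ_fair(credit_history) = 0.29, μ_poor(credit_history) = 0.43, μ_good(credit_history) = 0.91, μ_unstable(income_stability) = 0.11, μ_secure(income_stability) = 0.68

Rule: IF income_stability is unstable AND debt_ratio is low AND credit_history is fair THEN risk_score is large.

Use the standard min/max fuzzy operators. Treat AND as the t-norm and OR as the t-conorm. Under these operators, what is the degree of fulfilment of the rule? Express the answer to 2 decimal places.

firing strength: unstable=0.11, low=0.76, fair=0.29; AND[min(a, b)] → w = 0.11

0.11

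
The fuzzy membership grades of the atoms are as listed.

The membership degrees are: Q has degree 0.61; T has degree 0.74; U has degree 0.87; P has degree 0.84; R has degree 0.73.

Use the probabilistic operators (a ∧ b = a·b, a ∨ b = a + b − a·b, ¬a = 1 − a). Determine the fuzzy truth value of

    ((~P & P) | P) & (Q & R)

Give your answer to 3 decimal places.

0.384

~P = 1 − 0.8400 = 0.1600
~P & P = a·b on (0.1600, 0.8400) = 0.1344
(~P & P) | P = a + b − a·b on (0.1344, 0.8400) = 0.8615
Q & R = a·b on (0.6100, 0.7300) = 0.4453
((~P & P) | P) & (Q & R) = a·b on (0.8615, 0.4453) = 0.3836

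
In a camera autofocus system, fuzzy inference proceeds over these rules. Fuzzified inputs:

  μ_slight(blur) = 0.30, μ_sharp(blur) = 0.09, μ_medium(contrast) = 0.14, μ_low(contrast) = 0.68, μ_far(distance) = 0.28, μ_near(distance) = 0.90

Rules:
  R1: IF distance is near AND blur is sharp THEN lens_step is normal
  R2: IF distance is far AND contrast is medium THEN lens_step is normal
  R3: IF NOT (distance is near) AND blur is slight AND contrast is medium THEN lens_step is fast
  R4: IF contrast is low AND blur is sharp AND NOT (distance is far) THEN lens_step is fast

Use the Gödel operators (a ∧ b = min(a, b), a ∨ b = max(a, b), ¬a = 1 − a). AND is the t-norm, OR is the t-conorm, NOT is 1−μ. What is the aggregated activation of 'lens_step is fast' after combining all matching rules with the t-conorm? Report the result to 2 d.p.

0.10

R1: near=0.90, sharp=0.09; AND[min(a, b)] → w = 0.09
R2: far=0.28, medium=0.14; AND[min(a, b)] → w = 0.14
R3: ¬near=1−0.90=0.10, slight=0.30, medium=0.14; AND[min(a, b)] → w = 0.10
R4: low=0.68, sharp=0.09, ¬far=1−0.28=0.72; AND[min(a, b)] → w = 0.09
Rules with consequent 'fast': {R3, R4} → strengths 0.10, 0.09
Aggregate via t-conorm [max(a, b)]: 0.10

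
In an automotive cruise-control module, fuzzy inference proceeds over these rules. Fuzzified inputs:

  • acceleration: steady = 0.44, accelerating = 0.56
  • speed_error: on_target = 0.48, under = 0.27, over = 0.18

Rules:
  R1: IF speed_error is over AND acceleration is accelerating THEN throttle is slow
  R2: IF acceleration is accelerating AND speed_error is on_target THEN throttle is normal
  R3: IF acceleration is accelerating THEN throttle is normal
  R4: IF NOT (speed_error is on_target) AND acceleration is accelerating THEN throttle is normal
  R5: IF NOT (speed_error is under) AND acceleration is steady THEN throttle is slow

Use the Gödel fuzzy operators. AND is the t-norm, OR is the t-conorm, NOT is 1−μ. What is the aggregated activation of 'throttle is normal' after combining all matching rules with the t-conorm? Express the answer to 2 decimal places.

0.56

R1: over=0.18, accelerating=0.56; AND[min(a, b)] → w = 0.18
R2: accelerating=0.56, on_target=0.48; AND[min(a, b)] → w = 0.48
R3: accelerating=0.56 → w = 0.56
R4: ¬on_target=1−0.48=0.52, accelerating=0.56; AND[min(a, b)] → w = 0.52
R5: ¬under=1−0.27=0.73, steady=0.44; AND[min(a, b)] → w = 0.44
Rules with consequent 'normal': {R2, R3, R4} → strengths 0.48, 0.56, 0.52
Aggregate via t-conorm [max(a, b)]: 0.56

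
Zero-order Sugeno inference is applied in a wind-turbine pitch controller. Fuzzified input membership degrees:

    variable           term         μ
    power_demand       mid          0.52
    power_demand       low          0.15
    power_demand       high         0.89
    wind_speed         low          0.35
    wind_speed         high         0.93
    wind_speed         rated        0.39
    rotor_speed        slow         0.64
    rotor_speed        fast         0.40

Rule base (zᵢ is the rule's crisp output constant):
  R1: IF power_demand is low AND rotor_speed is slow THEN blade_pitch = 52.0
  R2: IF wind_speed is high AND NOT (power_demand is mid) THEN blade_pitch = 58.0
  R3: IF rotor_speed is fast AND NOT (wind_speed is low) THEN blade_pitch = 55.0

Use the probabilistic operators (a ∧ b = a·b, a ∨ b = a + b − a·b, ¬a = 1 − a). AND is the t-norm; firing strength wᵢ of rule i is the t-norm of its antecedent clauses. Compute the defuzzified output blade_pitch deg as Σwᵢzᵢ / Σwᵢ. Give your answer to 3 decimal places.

56.310

R1 (z=52.0): low=0.15, slow=0.64; AND[a·b] → w = 0.0960
R2 (z=58.0): high=0.93, ¬mid=1−0.52=0.48; AND[a·b] → w = 0.4464
R3 (z=55.0): fast=0.40, ¬low=1−0.35=0.65; AND[a·b] → w = 0.2600
Weighted average = (0.0960·52.0 + 0.4464·58.0 + 0.2600·55.0) / (0.0960 + 0.4464 + 0.2600)
  = 45.1832 / 0.8024 = 56.310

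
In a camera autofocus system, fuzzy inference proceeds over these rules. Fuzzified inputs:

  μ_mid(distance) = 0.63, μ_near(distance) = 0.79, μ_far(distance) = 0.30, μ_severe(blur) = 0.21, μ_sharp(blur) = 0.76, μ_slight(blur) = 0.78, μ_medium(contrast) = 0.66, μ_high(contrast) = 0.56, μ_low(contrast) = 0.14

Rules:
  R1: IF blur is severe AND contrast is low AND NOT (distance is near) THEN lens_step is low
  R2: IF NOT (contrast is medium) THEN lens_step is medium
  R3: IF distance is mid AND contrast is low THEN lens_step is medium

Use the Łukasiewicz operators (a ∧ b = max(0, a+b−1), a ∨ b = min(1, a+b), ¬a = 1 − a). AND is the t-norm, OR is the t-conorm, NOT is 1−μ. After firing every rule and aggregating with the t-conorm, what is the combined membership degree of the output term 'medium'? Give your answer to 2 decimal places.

0.34

R1: severe=0.21, low=0.14, ¬near=1−0.79=0.21; AND[max(0, a+b−1)] → w = 0.00
R2: ¬medium=1−0.66=0.34 → w = 0.34
R3: mid=0.63, low=0.14; AND[max(0, a+b−1)] → w = 0.00
Rules with consequent 'medium': {R2, R3} → strengths 0.34, 0.00
Aggregate via t-conorm [min(1, a+b)]: 0.34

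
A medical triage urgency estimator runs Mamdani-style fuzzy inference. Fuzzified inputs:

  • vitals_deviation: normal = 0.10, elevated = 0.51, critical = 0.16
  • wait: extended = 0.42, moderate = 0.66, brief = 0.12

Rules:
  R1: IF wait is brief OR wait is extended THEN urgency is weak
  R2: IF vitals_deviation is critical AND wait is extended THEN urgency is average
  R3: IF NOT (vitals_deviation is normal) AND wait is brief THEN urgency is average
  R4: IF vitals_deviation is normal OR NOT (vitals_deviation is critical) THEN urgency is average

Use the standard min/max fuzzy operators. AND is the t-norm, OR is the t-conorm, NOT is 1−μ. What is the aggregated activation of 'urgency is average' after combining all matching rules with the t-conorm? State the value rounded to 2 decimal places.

0.84

R1: brief=0.12, extended=0.42; OR[max(a, b)] → w = 0.42
R2: critical=0.16, extended=0.42; AND[min(a, b)] → w = 0.16
R3: ¬normal=1−0.10=0.90, brief=0.12; AND[min(a, b)] → w = 0.12
R4: normal=0.10, ¬critical=1−0.16=0.84; OR[max(a, b)] → w = 0.84
Rules with consequent 'average': {R2, R3, R4} → strengths 0.16, 0.12, 0.84
Aggregate via t-conorm [max(a, b)]: 0.84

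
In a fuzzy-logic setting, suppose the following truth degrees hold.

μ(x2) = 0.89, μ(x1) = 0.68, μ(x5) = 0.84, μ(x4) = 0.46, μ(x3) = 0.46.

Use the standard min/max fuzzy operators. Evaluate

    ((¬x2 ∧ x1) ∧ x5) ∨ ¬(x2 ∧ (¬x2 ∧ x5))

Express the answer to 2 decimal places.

0.89

¬x2 = 1 − 0.89 = 0.11
¬x2 ∧ x1 = min(a, b) on (0.11, 0.68) = 0.11
(¬x2 ∧ x1) ∧ x5 = min(a, b) on (0.11, 0.84) = 0.11
¬x2 = 1 − 0.89 = 0.11
¬x2 ∧ x5 = min(a, b) on (0.11, 0.84) = 0.11
x2 ∧ (¬x2 ∧ x5) = min(a, b) on (0.89, 0.11) = 0.11
¬(x2 ∧ (¬x2 ∧ x5)) = 1 − 0.11 = 0.89
((¬x2 ∧ x1) ∧ x5) ∨ ¬(x2 ∧ (¬x2 ∧ x5)) = max(a, b) on (0.11, 0.89) = 0.89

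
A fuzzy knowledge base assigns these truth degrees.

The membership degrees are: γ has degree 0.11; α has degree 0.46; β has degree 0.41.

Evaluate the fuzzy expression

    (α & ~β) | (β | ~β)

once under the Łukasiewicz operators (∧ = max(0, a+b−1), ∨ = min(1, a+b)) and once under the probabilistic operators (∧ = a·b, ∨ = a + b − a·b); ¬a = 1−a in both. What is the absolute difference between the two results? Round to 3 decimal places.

Under Łukasiewicz:
  ~β = 1 − 0.41 = 0.59
  α & ~β = max(0, a+b−1) on (0.46, 0.59) = 0.05
  ~β = 1 − 0.41 = 0.59
  β | ~β = min(1, a+b) on (0.41, 0.59) = 1.00
  (α & ~β) | (β | ~β) = min(1, a+b) on (0.05, 1.00) = 1.00
  → value = 1.0000
Under probabilistic:
  ~β = 1 − 0.4100 = 0.5900
  α & ~β = a·b on (0.4600, 0.5900) = 0.2714
  ~β = 1 − 0.4100 = 0.5900
  β | ~β = a + b − a·b on (0.4100, 0.5900) = 0.7581
  (α & ~β) | (β | ~β) = a + b − a·b on (0.2714, 0.7581) = 0.8238
  → value = 0.8238
|1.0000 − 0.8238| = 0.176

0.176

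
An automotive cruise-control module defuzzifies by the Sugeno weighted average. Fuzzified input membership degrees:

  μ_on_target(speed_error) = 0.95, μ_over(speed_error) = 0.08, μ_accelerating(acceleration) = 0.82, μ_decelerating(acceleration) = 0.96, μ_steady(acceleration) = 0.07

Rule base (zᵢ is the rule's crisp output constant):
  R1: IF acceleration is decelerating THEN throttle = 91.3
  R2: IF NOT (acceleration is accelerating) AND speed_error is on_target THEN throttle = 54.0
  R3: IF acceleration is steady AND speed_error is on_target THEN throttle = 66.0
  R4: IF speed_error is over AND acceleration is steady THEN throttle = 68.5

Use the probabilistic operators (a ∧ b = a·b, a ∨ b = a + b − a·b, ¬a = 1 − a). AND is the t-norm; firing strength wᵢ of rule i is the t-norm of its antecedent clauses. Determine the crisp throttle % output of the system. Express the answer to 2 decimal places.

84.49

R1 (z=91.3): decelerating=0.96 → w = 0.9600
R2 (z=54.0): ¬accelerating=1−0.82=0.18, on_target=0.95; AND[a·b] → w = 0.1710
R3 (z=66.0): steady=0.07, on_target=0.95; AND[a·b] → w = 0.0665
R4 (z=68.5): over=0.08, steady=0.07; AND[a·b] → w = 0.0056
Weighted average = (0.9600·91.3 + 0.1710·54.0 + 0.0665·66.0 + 0.0056·68.5) / (0.9600 + 0.1710 + 0.0665 + 0.0056)
  = 101.6546 / 1.2031 = 84.49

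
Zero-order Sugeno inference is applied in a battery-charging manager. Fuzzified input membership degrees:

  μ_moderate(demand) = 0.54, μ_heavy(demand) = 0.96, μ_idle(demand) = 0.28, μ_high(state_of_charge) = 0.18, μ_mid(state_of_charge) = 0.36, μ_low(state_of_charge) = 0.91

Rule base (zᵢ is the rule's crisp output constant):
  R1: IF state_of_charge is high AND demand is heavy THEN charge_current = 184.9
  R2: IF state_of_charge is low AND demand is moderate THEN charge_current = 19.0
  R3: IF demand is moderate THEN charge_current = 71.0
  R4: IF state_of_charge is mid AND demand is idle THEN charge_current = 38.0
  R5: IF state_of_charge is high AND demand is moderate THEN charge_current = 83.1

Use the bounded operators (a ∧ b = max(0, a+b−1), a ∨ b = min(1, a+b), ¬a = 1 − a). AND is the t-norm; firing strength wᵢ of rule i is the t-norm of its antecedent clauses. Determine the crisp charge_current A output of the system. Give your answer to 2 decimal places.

64.40

R1 (z=184.9): high=0.18, heavy=0.96; AND[max(0, a+b−1)] → w = 0.14
R2 (z=19.0): low=0.91, moderate=0.54; AND[max(0, a+b−1)] → w = 0.45
R3 (z=71.0): moderate=0.54 → w = 0.54
R4 (z=38.0): mid=0.36, idle=0.28; AND[max(0, a+b−1)] → w = 0.00
R5 (z=83.1): high=0.18, moderate=0.54; AND[max(0, a+b−1)] → w = 0.00
Weighted average = (0.14·184.9 + 0.45·19.0 + 0.54·71.0 + 0.00·38.0 + 0.00·83.1) / (0.14 + 0.45 + 0.54 + 0.00 + 0.00)
  = 72.7760 / 1.1300 = 64.40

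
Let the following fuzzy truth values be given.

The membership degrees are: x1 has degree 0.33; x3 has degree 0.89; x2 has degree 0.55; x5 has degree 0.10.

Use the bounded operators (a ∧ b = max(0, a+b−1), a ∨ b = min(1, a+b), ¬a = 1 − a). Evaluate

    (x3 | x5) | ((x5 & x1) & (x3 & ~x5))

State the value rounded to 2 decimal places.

0.99

x3 | x5 = min(1, a+b) on (0.89, 0.10) = 0.99
x5 & x1 = max(0, a+b−1) on (0.10, 0.33) = 0.00
~x5 = 1 − 0.10 = 0.90
x3 & ~x5 = max(0, a+b−1) on (0.89, 0.90) = 0.79
(x5 & x1) & (x3 & ~x5) = max(0, a+b−1) on (0.00, 0.79) = 0.00
(x3 | x5) | ((x5 & x1) & (x3 & ~x5)) = min(1, a+b) on (0.99, 0.00) = 0.99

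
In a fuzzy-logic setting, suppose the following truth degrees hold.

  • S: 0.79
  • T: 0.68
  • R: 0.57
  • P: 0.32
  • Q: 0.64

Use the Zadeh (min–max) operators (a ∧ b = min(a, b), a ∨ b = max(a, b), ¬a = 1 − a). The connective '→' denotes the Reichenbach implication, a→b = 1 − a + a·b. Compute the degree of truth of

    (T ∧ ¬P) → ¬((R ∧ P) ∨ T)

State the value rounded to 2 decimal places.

0.54

¬P = 1 − 0.32 = 0.68
T ∧ ¬P = min(a, b) on (0.68, 0.68) = 0.68
R ∧ P = min(a, b) on (0.57, 0.32) = 0.32
(R ∧ P) ∨ T = max(a, b) on (0.32, 0.68) = 0.68
¬((R ∧ P) ∨ T) = 1 − 0.68 = 0.32
(T ∧ ¬P) → ¬((R ∧ P) ∨ T)  [Reichenbach: 1 − a + a·b] with a=0.68, b=0.32 → 0.54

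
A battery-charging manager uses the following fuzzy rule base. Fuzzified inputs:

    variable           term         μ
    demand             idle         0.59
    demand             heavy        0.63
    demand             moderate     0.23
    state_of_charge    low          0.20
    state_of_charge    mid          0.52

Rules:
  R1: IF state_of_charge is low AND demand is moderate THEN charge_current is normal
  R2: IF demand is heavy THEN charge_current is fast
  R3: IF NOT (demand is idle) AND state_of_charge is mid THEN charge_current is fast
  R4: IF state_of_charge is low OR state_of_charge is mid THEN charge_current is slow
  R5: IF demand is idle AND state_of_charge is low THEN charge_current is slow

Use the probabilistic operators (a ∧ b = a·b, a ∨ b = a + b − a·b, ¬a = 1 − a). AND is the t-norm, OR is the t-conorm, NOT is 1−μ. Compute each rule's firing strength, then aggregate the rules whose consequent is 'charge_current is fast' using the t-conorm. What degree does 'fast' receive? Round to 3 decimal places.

R1: low=0.20, moderate=0.23; AND[a·b] → w = 0.0460
R2: heavy=0.63 → w = 0.6300
R3: ¬idle=1−0.59=0.41, mid=0.52; AND[a·b] → w = 0.2132
R4: low=0.20, mid=0.52; OR[a + b − a·b] → w = 0.6160
R5: idle=0.59, low=0.20; AND[a·b] → w = 0.1180
Rules with consequent 'fast': {R2, R3} → strengths 0.6300, 0.2132
Aggregate via t-conorm [a + b − a·b]: 0.7089

0.709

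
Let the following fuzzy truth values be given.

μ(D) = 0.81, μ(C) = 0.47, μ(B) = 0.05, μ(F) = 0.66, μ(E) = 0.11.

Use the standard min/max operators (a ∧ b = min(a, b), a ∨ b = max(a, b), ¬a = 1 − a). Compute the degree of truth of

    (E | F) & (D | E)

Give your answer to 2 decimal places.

E | F = max(a, b) on (0.11, 0.66) = 0.66
D | E = max(a, b) on (0.81, 0.11) = 0.81
(E | F) & (D | E) = min(a, b) on (0.66, 0.81) = 0.66

0.66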